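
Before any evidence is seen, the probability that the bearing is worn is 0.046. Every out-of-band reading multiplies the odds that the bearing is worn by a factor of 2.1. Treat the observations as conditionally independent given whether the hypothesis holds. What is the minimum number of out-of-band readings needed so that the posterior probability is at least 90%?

8

Prior odds: 0.046 ÷ 0.954 = 23/477.
Likelihood ratio per out-of-band reading = 2.1.
Target odds: 0.9 ÷ 0.1 = 9.
Require 2.1ⁿ ≥ 9 ÷ (23/477) = 4293/23.
2.1⁷ ≈180.109 falls short of 4293/23 but 2.1⁸ ≈378.229 reaches it, so n = 8.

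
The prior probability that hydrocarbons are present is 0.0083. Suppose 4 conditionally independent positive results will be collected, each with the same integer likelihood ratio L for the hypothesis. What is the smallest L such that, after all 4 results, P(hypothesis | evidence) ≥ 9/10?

6

Prior odds = 0.0083/0.9917 = 83/9917.
Target odds = 0.9/0.1 = 9.
Need L⁴ ≥ 9 ÷ (83/9917) = 89253/83.
5⁴ = 625 < 89253/83 ≤ 1296 = 6⁴, so L = 6.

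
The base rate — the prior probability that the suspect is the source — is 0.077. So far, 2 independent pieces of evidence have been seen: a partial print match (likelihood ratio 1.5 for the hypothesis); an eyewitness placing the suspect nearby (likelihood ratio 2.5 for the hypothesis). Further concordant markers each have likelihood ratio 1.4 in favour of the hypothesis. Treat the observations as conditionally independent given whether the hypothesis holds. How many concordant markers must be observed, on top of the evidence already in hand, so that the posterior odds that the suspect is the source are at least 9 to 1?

Prior odds = 0.077/0.923 = 77/923.
Combined Bayes factor of the evidence already in hand = 1.5 × 2.5 = 3.75.
Odds after that evidence = (77/923) × 3.75 = 1155/3692.
Target odds = 9.
Need 1.4ⁿ ≥ 9 ÷ (1155/3692) = 11076/385.
1.4⁹ = 40353607/1953125 falls short of 11076/385 but 1.4¹⁰ = 282475249/9765625 reaches it, so n = 10.

10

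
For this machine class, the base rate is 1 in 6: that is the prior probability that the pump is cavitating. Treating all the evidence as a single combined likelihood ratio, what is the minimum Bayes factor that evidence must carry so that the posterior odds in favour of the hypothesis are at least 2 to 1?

10

Prior odds = (1/6)/(5/6) = 0.2.
Target odds = 2.
Required Bayes factor = 2 ÷ 0.2 = 10.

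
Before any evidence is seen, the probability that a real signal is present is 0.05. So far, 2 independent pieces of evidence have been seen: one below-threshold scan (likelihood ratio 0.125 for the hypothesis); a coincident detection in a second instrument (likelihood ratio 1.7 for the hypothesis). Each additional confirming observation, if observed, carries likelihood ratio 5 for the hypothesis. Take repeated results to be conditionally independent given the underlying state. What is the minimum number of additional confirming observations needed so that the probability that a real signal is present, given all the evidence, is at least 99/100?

6

Prior odds = 0.05/0.95 = 1/19.
Combined Bayes factor of the evidence already in hand = 0.125 × 1.7 = 0.2125.
Odds after that evidence = (1/19) × 0.2125 = 17/1520.
Target odds = 0.99/0.01 = 99.
Need 5ⁿ ≥ 99 ÷ (17/1520) = 150480/17.
5⁵ = 3125 falls short of 150480/17 but 5⁶ = 15625 reaches it, so n = 6.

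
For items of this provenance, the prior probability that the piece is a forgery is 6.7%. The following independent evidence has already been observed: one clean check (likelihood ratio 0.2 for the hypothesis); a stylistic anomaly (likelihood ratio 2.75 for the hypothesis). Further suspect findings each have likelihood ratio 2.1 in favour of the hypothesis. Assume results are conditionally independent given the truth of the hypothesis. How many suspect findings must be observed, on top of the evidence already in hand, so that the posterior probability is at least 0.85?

7

Prior odds = 0.067/0.933 = 67/933.
Combined Bayes factor of the evidence already in hand = 0.2 × 2.75 = 0.55.
Odds after that evidence = (67/933) × 0.55 = 737/18660.
Target odds = 0.85/0.15 = 17/3.
Need 2.1ⁿ ≥ 17/3 ÷ (737/18660) = 105740/737.
2.1⁶ = 85766121/1000000 falls short of 105740/737 but 2.1⁷ ≈180.109 reaches it, so n = 7.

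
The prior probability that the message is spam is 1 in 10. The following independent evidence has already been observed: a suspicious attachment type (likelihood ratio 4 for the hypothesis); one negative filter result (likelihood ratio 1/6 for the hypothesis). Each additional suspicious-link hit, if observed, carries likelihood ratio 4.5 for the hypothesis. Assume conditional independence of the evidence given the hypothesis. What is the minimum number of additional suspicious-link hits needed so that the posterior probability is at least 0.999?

Prior odds = 0.1/0.9 = 1/9.
Combined Bayes factor of the evidence already in hand = 4 × (1/6) = 2/3.
Odds after that evidence = (1/9) × 2/3 = 2/27.
Target odds = 0.999/0.001 = 999.
Need 4.5ⁿ ≥ 999 ÷ (2/27) = 13486.5.
4.5⁶ = 8303.765625 falls short of 13486.5 but 4.5⁷ = 4782969/128 reaches it, so n = 7.

7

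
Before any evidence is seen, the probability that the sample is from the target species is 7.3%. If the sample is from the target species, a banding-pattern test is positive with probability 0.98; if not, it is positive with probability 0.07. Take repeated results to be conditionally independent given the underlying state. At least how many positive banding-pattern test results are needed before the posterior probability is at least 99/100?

3

Prior odds = 0.073/0.927 = 73/927.
Likelihood ratio of a positive = 0.98/0.07 = 14.
Target posterior odds = 0.99/0.01 = 99.
Need (73/927) × 14ⁿ ≥ 99, i.e. 14ⁿ ≥ 91773/73.
14² = 196 falls short of 91773/73 but 14³ = 2744 reaches it, so n = 3.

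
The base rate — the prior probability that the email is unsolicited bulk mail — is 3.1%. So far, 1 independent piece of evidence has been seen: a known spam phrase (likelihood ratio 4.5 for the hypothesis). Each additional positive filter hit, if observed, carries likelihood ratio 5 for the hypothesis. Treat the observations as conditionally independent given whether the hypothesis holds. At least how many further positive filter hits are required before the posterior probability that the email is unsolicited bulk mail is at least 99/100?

5

Prior odds = 0.031/0.969 = 31/969.
Bayes factor of the evidence already in hand = 4.5.
Odds after that evidence = (31/969) × 4.5 = 93/646.
Target odds = 0.99/0.01 = 99.
Need 5ⁿ ≥ 99 ÷ (93/646) = 21318/31.
5⁴ = 625 falls short of 21318/31 but 5⁵ = 3125 reaches it, so n = 5.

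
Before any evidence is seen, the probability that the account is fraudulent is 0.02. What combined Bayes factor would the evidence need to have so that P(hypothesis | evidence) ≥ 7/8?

343

Prior odds = 0.02/0.98 = 1/49.
Target odds = 0.875/0.125 = 7.
Required Bayes factor = 7 ÷ (1/49) = 343.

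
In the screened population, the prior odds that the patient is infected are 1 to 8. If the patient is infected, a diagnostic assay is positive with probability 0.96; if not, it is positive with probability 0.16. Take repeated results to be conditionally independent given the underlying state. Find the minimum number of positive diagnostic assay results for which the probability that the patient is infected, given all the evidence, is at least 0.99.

Prior odds = 0.125.
Likelihood ratio of a positive = 0.96/0.16 = 6.
Target odds: 0.99 ÷ 0.01 = 99.
Need 0.125 × 6ⁿ ≥ 99, i.e. 6ⁿ ≥ 792.
6³ = 216 falls short of 792 but 6⁴ = 1296 reaches it, so n = 4.

4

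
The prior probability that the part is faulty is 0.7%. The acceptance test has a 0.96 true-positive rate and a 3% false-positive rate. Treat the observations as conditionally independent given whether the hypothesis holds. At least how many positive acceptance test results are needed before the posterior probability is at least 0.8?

Prior odds: 0.007 ÷ 0.993 = 7/993.
Likelihood ratio of a positive result = 0.96/0.03 = 32.
Target posterior odds = 0.8/0.2 = 4.
Require 32ⁿ ≥ 4 ÷ (7/993) = 3972/7.
32¹ = 32 falls short of 3972/7 but 32² = 1024 reaches it, so n = 2.

2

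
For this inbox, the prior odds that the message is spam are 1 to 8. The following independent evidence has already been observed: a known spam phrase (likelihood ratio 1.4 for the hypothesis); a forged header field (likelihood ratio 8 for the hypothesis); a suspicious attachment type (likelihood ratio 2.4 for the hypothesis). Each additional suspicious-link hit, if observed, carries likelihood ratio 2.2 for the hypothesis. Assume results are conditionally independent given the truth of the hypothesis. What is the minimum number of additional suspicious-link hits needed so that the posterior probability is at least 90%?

2

Prior odds = 0.125.
Combined Bayes factor of the evidence already in hand = 1.4 × 8 × 2.4 = 26.88.
Odds after that evidence = 0.125 × 26.88 = 3.36.
Target odds = 0.9/0.1 = 9.
Need 2.2ⁿ ≥ 9 ÷ 3.36 = 75/28.
2.2¹ = 2.2 falls short of 75/28 but 2.2² = 4.84 reaches it, so n = 2.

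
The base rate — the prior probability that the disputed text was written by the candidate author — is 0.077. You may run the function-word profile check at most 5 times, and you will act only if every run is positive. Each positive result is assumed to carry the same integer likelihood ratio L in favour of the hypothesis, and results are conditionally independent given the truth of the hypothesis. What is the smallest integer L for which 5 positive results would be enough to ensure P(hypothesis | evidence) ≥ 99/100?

5

Prior odds = 0.077/0.923 = 77/923.
Target odds = 0.99/0.01 = 99.
Need L⁵ ≥ 99 ÷ (77/923) = 8307/7.
4⁵ = 1024 < 8307/7 ≤ 3125 = 5⁵, so L = 5.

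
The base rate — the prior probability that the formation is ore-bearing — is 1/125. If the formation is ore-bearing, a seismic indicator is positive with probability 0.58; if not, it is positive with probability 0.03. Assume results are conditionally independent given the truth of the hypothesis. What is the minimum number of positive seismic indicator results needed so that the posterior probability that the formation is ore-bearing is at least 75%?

Prior odds: 0.008 ÷ 0.992 = 1/124.
Likelihood ratio of a positive = 0.58/0.03 = 58/3.
Target posterior odds = 0.75/0.25 = 3.
Require (58/3)ⁿ ≥ 3 ÷ (1/124) = 372.
(58/3)¹ = 58/3 falls short of 372 but (58/3)² = 3364/9 reaches it, so n = 2.

2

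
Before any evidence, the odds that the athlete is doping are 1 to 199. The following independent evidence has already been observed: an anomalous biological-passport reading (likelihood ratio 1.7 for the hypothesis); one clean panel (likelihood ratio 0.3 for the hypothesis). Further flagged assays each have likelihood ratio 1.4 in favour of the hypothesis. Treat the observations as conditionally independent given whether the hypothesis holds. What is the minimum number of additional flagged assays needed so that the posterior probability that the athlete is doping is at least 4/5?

22

Prior odds = 1/199.
Combined Bayes factor of the evidence already in hand = 1.7 × 0.3 = 0.51.
Odds after that evidence = (1/199) × 0.51 = 51/19900.
Target odds = 0.8/0.2 = 4.
Need 1.4ⁿ ≥ 4 ÷ (51/19900) = 79600/51.
1.4²¹ ≈1171.36 falls short of 79600/51 but 1.4²² ≈1639.9 reaches it, so n = 22.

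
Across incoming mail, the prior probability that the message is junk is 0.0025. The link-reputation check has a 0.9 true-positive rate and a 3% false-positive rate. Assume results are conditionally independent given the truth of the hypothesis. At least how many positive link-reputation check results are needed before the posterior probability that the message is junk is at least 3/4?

3

Prior odds = 0.0025/0.9975 = 1/399.
Likelihood ratio of a positive result = 0.9/0.03 = 30.
Target posterior odds = 0.75/0.25 = 3.
Need (1/399) × 30ⁿ ≥ 3, i.e. 30ⁿ ≥ 1197.
30² = 900 falls short of 1197 but 30³ = 27000 reaches it, so n = 3.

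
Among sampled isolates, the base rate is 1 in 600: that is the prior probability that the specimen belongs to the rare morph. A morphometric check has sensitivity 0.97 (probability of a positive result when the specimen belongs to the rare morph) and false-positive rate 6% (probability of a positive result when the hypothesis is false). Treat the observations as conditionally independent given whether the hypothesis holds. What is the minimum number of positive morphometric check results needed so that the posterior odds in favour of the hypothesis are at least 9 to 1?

4

Prior odds = (1/600)/(599/600) = 1/599.
Likelihood ratio of a positive result = 0.97/0.06 = 97/6.
Target odds = 9.
Need (1/599) × (97/6)ⁿ ≥ 9, i.e. (97/6)ⁿ ≥ 5391.
(97/6)³ = 912673/216 falls short of 5391 but (97/6)⁴ = 88529281/1296 reaches it, so n = 4.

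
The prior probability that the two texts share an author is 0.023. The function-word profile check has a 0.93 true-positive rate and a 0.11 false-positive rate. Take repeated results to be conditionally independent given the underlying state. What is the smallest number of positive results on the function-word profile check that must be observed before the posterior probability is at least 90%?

Prior odds = 0.023/0.977 = 23/977.
Likelihood ratio of a positive result = 0.93/0.11 = 93/11.
Target odds: 0.9 ÷ 0.1 = 9.
Require (93/11)ⁿ ≥ 9 ÷ (23/977) = 8793/23.
(93/11)² = 8649/121 falls short of 8793/23 but (93/11)³ = 804357/1331 reaches it, so n = 3.

3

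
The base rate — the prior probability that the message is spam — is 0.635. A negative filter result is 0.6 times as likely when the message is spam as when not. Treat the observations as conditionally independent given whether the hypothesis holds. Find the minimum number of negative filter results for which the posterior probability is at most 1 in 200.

12

Prior odds = 0.635/0.365 = 127/73.
Likelihood ratio per negative filter result = 0.6.
Target odds: 0.005 ÷ 0.995 = 1/199.
Require 0.6ⁿ ≤ 1/199 ÷ (127/73) = 73/25273.
0.6¹¹ = 177147/48828125 is still above 73/25273 but 0.6¹² = 531441/244140625 is at or below it, so n = 12.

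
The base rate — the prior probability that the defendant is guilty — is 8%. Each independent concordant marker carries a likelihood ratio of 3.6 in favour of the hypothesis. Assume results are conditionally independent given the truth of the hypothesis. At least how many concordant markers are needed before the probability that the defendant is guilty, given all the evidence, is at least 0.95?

5

Prior odds: 0.08 ÷ 0.92 = 2/23.
Likelihood ratio per concordant marker = 3.6.
Target posterior odds = 0.95/0.05 = 19.
Need (2/23) × 3.6ⁿ ≥ 19, i.e. 3.6ⁿ ≥ 218.5.
3.6⁴ = 167.9616 falls short of 218.5 but 3.6⁵ = 604.66176 reaches it, so n = 5.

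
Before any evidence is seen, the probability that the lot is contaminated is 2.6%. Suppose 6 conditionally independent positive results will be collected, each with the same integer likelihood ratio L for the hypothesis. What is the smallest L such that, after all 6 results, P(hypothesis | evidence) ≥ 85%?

3

Prior odds = 0.026/0.974 = 13/487.
Target odds = 0.85/0.15 = 17/3.
Need L⁶ ≥ 17/3 ÷ (13/487) = 8279/39.
2⁶ = 64 < 8279/39 ≤ 729 = 3⁶, so L = 3.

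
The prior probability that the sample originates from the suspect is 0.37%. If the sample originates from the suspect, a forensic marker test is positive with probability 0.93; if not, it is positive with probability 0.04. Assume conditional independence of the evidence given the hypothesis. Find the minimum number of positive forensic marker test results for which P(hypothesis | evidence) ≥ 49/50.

Prior odds = 0.0037/0.9963 = 37/9963.
Likelihood ratio of a positive = 0.93/0.04 = 23.25.
Target posterior odds = 0.98/0.02 = 49.
Require 23.25ⁿ ≥ 49 ÷ (37/9963) = 488187/37.
23.25³ = 804357/64 falls short of 488187/37 but 23.25⁴ = 74805201/256 reaches it, so n = 4.

4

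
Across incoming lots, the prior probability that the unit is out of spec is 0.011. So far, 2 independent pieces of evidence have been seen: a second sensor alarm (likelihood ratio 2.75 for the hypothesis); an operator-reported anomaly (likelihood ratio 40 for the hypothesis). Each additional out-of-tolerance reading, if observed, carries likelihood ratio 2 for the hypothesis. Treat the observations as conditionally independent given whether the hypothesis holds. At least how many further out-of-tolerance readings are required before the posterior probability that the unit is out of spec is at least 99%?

Prior odds = 0.011/0.989 = 11/989.
Combined Bayes factor of the evidence already in hand = 2.75 × 40 = 110.
Odds after that evidence = (11/989) × 110 = 1210/989.
Target odds = 0.99/0.01 = 99.
Need 2ⁿ ≥ 99 ÷ (1210/989) = 8901/110.
2⁶ = 64 falls short of 8901/110 but 2⁷ = 128 reaches it, so n = 7.

7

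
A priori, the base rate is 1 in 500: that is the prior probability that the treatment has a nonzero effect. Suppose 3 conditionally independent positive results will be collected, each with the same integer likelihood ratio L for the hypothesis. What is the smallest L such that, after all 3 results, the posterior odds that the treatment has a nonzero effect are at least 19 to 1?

22

Prior odds = 0.002/0.998 = 1/499.
Target odds = 19.
Need L³ ≥ 19 ÷ (1/499) = 9481.
21³ = 9261 < 9481 ≤ 10648 = 22³, so L = 22.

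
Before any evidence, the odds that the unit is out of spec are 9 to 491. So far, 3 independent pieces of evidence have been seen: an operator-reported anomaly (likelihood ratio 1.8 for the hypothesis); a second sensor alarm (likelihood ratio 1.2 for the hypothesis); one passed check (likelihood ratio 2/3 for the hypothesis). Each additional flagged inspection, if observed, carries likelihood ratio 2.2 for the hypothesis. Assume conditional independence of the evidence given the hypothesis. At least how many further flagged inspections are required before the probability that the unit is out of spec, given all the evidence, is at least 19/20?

9

Prior odds = 9/491.
Combined Bayes factor of the evidence already in hand = 1.8 × 1.2 × (2/3) = 1.44.
Odds after that evidence = (9/491) × 1.44 = 324/12275.
Target odds = 0.95/0.05 = 19.
Need 2.2ⁿ ≥ 19 ÷ (324/12275) = 233225/324.
2.2⁸ = 214358881/390625 falls short of 233225/324 but 2.2⁹ ≈1207.27 reaches it, so n = 9.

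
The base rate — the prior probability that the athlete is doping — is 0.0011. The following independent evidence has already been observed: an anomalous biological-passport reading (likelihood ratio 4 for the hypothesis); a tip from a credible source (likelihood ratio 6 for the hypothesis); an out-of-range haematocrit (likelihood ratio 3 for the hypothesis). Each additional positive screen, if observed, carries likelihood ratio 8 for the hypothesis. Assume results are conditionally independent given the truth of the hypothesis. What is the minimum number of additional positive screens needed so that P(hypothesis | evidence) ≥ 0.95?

3

Prior odds = 0.0011/0.9989 = 11/9989.
Combined Bayes factor of the evidence already in hand = 4 × 6 × 3 = 72.
Odds after that evidence = (11/9989) × 72 = 792/9989.
Target odds = 0.95/0.05 = 19.
Need 8ⁿ ≥ 19 ÷ (792/9989) = 189791/792.
8² = 64 falls short of 189791/792 but 8³ = 512 reaches it, so n = 3.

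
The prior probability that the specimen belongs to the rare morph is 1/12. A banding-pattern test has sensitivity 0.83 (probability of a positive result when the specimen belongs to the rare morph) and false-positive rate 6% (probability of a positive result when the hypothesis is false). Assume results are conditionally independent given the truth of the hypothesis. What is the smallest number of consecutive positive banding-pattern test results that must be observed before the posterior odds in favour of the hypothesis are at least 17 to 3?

Prior odds = (1/12)/(11/12) = 1/11.
Likelihood ratio of a positive result = 0.83/0.06 = 83/6.
Target odds = 17/3.
Need (1/11) × (83/6)ⁿ ≥ 17/3, i.e. (83/6)ⁿ ≥ 187/3.
(83/6)¹ = 83/6 falls short of 187/3 but (83/6)² = 6889/36 reaches it, so n = 2.

2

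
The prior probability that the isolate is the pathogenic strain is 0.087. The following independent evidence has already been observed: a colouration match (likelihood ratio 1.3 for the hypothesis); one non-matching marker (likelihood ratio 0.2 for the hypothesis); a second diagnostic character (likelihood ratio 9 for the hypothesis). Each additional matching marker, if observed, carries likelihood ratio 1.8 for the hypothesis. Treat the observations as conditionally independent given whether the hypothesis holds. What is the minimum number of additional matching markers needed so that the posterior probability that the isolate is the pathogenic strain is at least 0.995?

12

Prior odds = 0.087/0.913 = 87/913.
Combined Bayes factor of the evidence already in hand = 1.3 × 0.2 × 9 = 2.34.
Odds after that evidence = (87/913) × 2.34 = 10179/45650.
Target odds = 0.995/0.005 = 199.
Need 1.8ⁿ ≥ 199 ÷ (10179/45650) = 9084350/10179.
1.8¹¹ ≈642.684 falls short of 9084350/10179 but 1.8¹² ≈1156.83 reaches it, so n = 12.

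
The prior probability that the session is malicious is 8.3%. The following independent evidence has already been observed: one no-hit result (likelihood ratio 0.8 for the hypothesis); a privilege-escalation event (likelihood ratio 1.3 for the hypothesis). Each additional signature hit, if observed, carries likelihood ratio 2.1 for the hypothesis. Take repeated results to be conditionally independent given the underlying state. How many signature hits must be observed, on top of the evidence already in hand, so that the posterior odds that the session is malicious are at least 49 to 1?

Prior odds = 0.083/0.917 = 83/917.
Combined Bayes factor of the evidence already in hand = 0.8 × 1.3 = 1.04.
Odds after that evidence = (83/917) × 1.04 = 2158/22925.
Target odds = 49.
Need 2.1ⁿ ≥ 49 ÷ (2158/22925) = 1123325/2158.
2.1⁸ ≈378.229 falls short of 1123325/2158 but 2.1⁹ ≈794.28 reaches it, so n = 9.

9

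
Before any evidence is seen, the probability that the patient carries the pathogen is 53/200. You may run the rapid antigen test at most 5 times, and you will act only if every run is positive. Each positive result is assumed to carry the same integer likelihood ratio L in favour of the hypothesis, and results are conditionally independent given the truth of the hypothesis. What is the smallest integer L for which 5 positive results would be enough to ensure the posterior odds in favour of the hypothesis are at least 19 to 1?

Prior odds = 0.265/0.735 = 53/147.
Target odds = 19.
Need L⁵ ≥ 19 ÷ (53/147) = 2793/53.
2⁵ = 32 < 2793/53 ≤ 243 = 3⁵, so L = 3.

3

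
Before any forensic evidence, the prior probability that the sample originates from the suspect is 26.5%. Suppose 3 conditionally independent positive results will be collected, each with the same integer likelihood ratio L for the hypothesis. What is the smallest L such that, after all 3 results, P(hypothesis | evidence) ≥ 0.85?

Prior odds = 0.265/0.735 = 53/147.
Target odds = 0.85/0.15 = 17/3.
Need L³ ≥ 17/3 ÷ (53/147) = 833/53.
2³ = 8 < 833/53 ≤ 27 = 3³, so L = 3.

3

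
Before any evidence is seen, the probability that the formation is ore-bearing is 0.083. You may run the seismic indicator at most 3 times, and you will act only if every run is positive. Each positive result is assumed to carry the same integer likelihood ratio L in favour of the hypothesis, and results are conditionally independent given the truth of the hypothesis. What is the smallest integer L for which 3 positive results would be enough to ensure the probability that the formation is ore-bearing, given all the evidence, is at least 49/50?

Prior odds = 0.083/0.917 = 83/917.
Target odds = 0.98/0.02 = 49.
Need L³ ≥ 49 ÷ (83/917) = 44933/83.
8³ = 512 < 44933/83 ≤ 729 = 9³, so L = 9.

9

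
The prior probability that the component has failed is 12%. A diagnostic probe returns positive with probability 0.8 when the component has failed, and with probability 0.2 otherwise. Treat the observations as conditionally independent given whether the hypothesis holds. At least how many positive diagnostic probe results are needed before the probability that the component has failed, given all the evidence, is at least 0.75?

3

Prior odds = 0.12/0.88 = 3/22.
Likelihood ratio of a positive result = 0.8/0.2 = 4.
Target posterior odds = 0.75/0.25 = 3.
Need (3/22) × 4ⁿ ≥ 3, i.e. 4ⁿ ≥ 22.
4² = 16 falls short of 22 but 4³ = 64 reaches it, so n = 3.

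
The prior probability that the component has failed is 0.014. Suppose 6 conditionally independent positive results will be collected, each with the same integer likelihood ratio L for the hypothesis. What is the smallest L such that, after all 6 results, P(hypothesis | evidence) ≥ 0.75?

Prior odds = 0.014/0.986 = 7/493.
Target odds = 0.75/0.25 = 3.
Need L⁶ ≥ 3 ÷ (7/493) = 1479/7.
2⁶ = 64 < 1479/7 ≤ 729 = 3⁶, so L = 3.

3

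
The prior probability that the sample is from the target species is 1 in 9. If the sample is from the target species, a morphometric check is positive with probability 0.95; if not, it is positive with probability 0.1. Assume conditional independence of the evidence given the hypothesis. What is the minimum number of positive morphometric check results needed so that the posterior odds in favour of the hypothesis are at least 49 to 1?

3

Prior odds: (1/9) ÷ (8/9) = 0.125.
Likelihood ratio of a positive = 0.95/0.1 = 9.5.
Target odds = 49.
Require 9.5ⁿ ≥ 49 ÷ 0.125 = 392.
9.5² = 90.25 falls short of 392 but 9.5³ = 857.375 reaches it, so n = 3.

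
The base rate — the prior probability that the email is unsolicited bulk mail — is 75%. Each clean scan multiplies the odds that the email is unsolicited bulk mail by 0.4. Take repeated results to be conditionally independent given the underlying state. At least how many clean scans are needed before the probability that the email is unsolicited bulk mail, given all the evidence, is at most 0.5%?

7

Prior odds: 0.75 ÷ 0.25 = 3.
Likelihood ratio per clean scan = 0.4.
Target odds: 0.005 ÷ 0.995 = 1/199.
Require 0.4ⁿ ≤ 1/199 ÷ 3 = 1/597.
0.4⁶ = 64/15625 is still above 1/597 but 0.4⁷ = 128/78125 is at or below it, so n = 7.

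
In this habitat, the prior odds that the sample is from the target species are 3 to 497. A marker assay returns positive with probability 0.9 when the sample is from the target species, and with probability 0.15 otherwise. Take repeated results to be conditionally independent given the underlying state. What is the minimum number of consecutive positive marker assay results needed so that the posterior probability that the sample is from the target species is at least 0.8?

4

Prior odds = 3/497.
Likelihood ratio of a positive result = 0.9/0.15 = 6.
Target posterior odds = 0.8/0.2 = 4.
Require 6ⁿ ≥ 4 ÷ (3/497) = 1988/3.
6³ = 216 falls short of 1988/3 but 6⁴ = 1296 reaches it, so n = 4.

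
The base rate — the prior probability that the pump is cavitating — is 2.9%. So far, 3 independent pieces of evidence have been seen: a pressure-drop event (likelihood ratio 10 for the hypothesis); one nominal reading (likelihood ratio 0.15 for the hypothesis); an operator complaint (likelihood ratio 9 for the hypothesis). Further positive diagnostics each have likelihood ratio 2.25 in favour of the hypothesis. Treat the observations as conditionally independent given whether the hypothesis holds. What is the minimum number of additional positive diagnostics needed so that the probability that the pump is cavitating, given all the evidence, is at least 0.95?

5

Prior odds = 0.029/0.971 = 29/971.
Combined Bayes factor of the evidence already in hand = 10 × 0.15 × 9 = 13.5.
Odds after that evidence = (29/971) × 13.5 = 783/1942.
Target odds = 0.95/0.05 = 19.
Need 2.25ⁿ ≥ 19 ÷ (783/1942) = 36898/783.
2.25⁴ = 25.62890625 falls short of 36898/783 but 2.25⁵ = 59049/1024 reaches it, so n = 5.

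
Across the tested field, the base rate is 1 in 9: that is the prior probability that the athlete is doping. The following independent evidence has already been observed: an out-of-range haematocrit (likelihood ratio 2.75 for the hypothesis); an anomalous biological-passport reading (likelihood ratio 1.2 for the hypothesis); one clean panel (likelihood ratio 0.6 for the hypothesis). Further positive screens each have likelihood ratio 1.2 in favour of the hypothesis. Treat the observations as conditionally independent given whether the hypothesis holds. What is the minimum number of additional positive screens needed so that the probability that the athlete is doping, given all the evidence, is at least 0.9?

20

Prior odds = (1/9)/(8/9) = 0.125.
Combined Bayes factor of the evidence already in hand = 2.75 × 1.2 × 0.6 = 1.98.
Odds after that evidence = 0.125 × 1.98 = 0.2475.
Target odds = 0.9/0.1 = 9.
Need 1.2ⁿ ≥ 9 ÷ 0.2475 = 400/11.
1.2¹⁹ ≈31.948 falls short of 400/11 but 1.2²⁰ ≈38.3376 reaches it, so n = 20.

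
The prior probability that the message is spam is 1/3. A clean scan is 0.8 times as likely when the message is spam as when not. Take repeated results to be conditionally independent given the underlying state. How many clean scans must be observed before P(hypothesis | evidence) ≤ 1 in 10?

Prior odds: (1/3) ÷ (2/3) = 0.5.
Likelihood ratio per clean scan = 0.8.
Target posterior odds = 0.1/0.9 = 1/9.
Need 0.5 × 0.8ⁿ ≤ 1/9, i.e. 0.8ⁿ ≤ 2/9.
0.8⁶ = 4096/15625 is still above 2/9 but 0.8⁷ = 16384/78125 is at or below it, so n = 7.

7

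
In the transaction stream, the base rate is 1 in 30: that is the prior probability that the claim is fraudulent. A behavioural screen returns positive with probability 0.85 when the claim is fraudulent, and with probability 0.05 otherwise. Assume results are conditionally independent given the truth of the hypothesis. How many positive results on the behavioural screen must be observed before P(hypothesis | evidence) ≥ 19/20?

3

Prior odds = (1/30)/(29/30) = 1/29.
Likelihood ratio of a positive result = 0.85/0.05 = 17.
Target posterior odds = 0.95/0.05 = 19.
Need (1/29) × 17ⁿ ≥ 19, i.e. 17ⁿ ≥ 551.
17² = 289 falls short of 551 but 17³ = 4913 reaches it, so n = 3.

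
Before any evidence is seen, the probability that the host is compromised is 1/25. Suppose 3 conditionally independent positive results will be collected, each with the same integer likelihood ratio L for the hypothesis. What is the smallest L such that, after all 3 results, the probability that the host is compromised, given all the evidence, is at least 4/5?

Prior odds = 0.04/0.96 = 1/24.
Target odds = 0.8/0.2 = 4.
Need L³ ≥ 4 ÷ (1/24) = 96.
4³ = 64 < 96 ≤ 125 = 5³, so L = 5.

5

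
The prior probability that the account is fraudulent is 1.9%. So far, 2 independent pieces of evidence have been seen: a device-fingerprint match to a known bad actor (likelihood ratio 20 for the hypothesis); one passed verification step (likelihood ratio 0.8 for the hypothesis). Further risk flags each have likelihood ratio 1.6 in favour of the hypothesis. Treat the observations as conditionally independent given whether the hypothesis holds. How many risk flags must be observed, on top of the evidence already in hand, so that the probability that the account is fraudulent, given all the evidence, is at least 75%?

Prior odds = 0.019/0.981 = 19/981.
Combined Bayes factor of the evidence already in hand = 20 × 0.8 = 16.
Odds after that evidence = (19/981) × 16 = 304/981.
Target odds = 0.75/0.25 = 3.
Need 1.6ⁿ ≥ 3 ÷ (304/981) = 2943/304.
1.6⁴ = 6.5536 falls short of 2943/304 but 1.6⁵ = 10.48576 reaches it, so n = 5.

5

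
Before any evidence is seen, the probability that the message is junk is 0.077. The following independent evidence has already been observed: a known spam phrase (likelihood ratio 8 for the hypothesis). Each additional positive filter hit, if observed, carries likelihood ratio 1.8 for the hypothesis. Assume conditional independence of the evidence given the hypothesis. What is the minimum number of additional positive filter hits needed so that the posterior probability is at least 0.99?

9

Prior odds = 0.077/0.923 = 77/923.
Bayes factor of the evidence already in hand = 8.
Odds after that evidence = (77/923) × 8 = 616/923.
Target odds = 0.99/0.01 = 99.
Need 1.8ⁿ ≥ 99 ÷ (616/923) = 8307/56.
1.8⁸ = 43046721/390625 falls short of 8307/56 but 1.8⁹ = 387420489/1953125 reaches it, so n = 9.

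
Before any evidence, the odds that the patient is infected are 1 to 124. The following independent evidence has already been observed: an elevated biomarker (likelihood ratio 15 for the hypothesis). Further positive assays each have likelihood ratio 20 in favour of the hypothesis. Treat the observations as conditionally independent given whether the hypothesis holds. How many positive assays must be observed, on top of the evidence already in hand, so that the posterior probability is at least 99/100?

Prior odds = 1/124.
Bayes factor of the evidence already in hand = 15.
Odds after that evidence = (1/124) × 15 = 15/124.
Target odds = 0.99/0.01 = 99.
Need 20ⁿ ≥ 99 ÷ (15/124) = 818.4.
20² = 400 falls short of 818.4 but 20³ = 8000 reaches it, so n = 3.

3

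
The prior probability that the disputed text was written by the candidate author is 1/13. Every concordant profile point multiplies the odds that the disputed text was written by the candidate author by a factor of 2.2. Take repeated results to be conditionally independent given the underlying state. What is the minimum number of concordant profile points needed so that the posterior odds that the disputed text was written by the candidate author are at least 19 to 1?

7

Prior odds = (1/13)/(12/13) = 1/12.
Likelihood ratio per concordant profile point = 2.2.
Target odds = 19.
Require 2.2ⁿ ≥ 19 ÷ (1/12) = 228.
2.2⁶ = 1771561/15625 falls short of 228 but 2.2⁷ = 19487171/78125 reaches it, so n = 7.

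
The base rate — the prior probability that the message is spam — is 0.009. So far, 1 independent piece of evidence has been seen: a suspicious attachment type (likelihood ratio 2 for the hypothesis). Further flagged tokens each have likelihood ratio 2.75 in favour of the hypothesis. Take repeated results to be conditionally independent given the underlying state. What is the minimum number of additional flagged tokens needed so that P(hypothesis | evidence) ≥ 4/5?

6

Prior odds = 0.009/0.991 = 9/991.
Bayes factor of the evidence already in hand = 2.
Odds after that evidence = (9/991) × 2 = 18/991.
Target odds = 0.8/0.2 = 4.
Need 2.75ⁿ ≥ 4 ÷ (18/991) = 1982/9.
2.75⁵ = 161051/1024 falls short of 1982/9 but 2.75⁶ = 1771561/4096 reaches it, so n = 6.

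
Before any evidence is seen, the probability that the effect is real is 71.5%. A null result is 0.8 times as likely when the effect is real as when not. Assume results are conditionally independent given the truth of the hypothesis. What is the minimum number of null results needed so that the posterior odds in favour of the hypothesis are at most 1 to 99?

Prior odds: 0.715 ÷ 0.285 = 143/57.
Likelihood ratio per null result = 0.8.
Target odds = 1/99.
Need (143/57) × 0.8ⁿ ≤ 1/99, i.e. 0.8ⁿ ≤ 19/4719.
0.8²⁴ ≈0.00472237 is still above 19/4719 but 0.8²⁵ ≈0.00377789 is at or below it, so n = 25.

25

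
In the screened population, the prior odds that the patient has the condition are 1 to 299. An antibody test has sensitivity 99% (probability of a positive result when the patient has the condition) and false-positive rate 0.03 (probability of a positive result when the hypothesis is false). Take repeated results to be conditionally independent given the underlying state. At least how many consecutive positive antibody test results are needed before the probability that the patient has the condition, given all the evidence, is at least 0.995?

4

Prior odds = 1/299.
Likelihood ratio of a positive result = 0.99/0.03 = 33.
Target odds: 0.995 ÷ 0.005 = 199.
Need (1/299) × 33ⁿ ≥ 199, i.e. 33ⁿ ≥ 59501.
33³ = 35937 falls short of 59501 but 33⁴ = 1185921 reaches it, so n = 4.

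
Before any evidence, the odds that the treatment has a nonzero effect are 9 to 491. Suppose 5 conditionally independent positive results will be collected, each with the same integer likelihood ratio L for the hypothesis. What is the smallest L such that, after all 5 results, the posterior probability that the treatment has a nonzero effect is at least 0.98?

5

Prior odds = 9/491.
Target odds = 0.98/0.02 = 49.
Need L⁵ ≥ 49 ÷ (9/491) = 24059/9.
4⁵ = 1024 < 24059/9 ≤ 3125 = 5⁵, so L = 5.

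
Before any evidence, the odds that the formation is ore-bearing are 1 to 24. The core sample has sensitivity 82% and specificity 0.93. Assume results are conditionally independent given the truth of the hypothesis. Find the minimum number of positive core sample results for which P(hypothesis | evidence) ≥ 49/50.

3

Prior odds = 1/24.
False-positive rate = 1 − 0.93 = 0.07; likelihood ratio of a positive = 0.82/0.07 = 82/7.
Target posterior odds = 0.98/0.02 = 49.
Require (82/7)ⁿ ≥ 49 ÷ (1/24) = 1176.
(82/7)² = 6724/49 falls short of 1176 but (82/7)³ = 551368/343 reaches it, so n = 3.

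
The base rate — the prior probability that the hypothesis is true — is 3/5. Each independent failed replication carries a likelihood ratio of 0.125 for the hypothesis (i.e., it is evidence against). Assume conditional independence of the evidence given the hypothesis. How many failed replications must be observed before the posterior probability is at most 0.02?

3

Prior odds = 0.6/0.4 = 1.5.
Likelihood ratio per failed replication = 0.125.
Target posterior odds = 0.02/0.98 = 1/49.
Need 1.5 × 0.125ⁿ ≤ 1/49, i.e. 0.125ⁿ ≤ 2/147.
0.125² = 0.015625 is still above 2/147 but 0.125³ = 0.001953125 is at or below it, so n = 3.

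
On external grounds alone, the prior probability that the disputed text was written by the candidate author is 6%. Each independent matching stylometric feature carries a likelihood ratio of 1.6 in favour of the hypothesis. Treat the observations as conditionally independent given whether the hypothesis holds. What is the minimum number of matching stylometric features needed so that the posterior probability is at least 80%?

Prior odds = 0.06/0.94 = 3/47.
Likelihood ratio per matching stylometric feature = 1.6.
Target odds: 0.8 ÷ 0.2 = 4.
Require 1.6ⁿ ≥ 4 ÷ (3/47) = 188/3.
1.6⁸ = 16777216/390625 falls short of 188/3 but 1.6⁹ = 134217728/1953125 reaches it, so n = 9.

9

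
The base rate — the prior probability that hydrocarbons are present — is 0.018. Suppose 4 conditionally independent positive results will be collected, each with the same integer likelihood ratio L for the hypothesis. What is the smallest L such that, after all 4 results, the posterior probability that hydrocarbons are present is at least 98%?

8

Prior odds = 0.018/0.982 = 9/491.
Target odds = 0.98/0.02 = 49.
Need L⁴ ≥ 49 ÷ (9/491) = 24059/9.
7⁴ = 2401 < 24059/9 ≤ 4096 = 8⁴, so L = 8.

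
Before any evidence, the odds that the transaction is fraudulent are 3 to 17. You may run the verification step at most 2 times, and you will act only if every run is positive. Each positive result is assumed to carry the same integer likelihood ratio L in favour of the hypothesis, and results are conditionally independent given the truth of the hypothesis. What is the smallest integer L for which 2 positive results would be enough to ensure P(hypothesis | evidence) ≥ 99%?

Prior odds = 3/17.
Target odds = 0.99/0.01 = 99.
Need L² ≥ 99 ÷ (3/17) = 561.
23² = 529 < 561 ≤ 576 = 24², so L = 24.

24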